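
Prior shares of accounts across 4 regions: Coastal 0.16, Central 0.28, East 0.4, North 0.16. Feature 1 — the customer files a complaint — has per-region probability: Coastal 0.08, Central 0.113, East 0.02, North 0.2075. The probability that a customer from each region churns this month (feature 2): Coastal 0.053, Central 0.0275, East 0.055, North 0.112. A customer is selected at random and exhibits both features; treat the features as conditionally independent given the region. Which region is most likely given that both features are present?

North

Compute prior × likelihood for every hypothesis:
  Coastal: 0.16 × 0.08 × 0.053 = 0.0006784
  Central: 0.28 × 0.113 × 0.0275 = 0.0008701
  East: 0.4 × 0.02 × 0.055 = 0.00044
  North: 0.16 × 0.2075 × 0.112 = 0.0037184
Sum = 0.0057069.
Largest term belongs to North, so North is most probable.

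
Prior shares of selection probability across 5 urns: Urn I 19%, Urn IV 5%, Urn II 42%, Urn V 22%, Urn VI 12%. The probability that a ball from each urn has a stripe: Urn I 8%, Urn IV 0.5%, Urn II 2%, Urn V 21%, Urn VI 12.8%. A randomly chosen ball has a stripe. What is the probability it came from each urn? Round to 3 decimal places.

Urn I 0.178, Urn IV 0.003, Urn II 0.098, Urn V 0.541, Urn VI 0.180

Prior × likelihood for each hypothesis:
  Urn I: 0.19 × 0.08 = 0.0152
  Urn IV: 0.05 × 0.005 = 0.00025
  Urn II: 0.42 × 0.02 = 0.0084
  Urn V: 0.22 × 0.21 = 0.0462
  Urn VI: 0.12 × 0.128 = 0.01536
Total = 0.08541.
P(Urn I | striped) = 0.0152/0.08541 ≈ 0.178
P(Urn IV | striped) = 0.00025/0.08541 ≈ 0.003
P(Urn II | striped) = 0.0084/0.08541 ≈ 0.098
P(Urn V | striped) = 0.0462/0.08541 ≈ 0.541
P(Urn VI | striped) = 0.01536/0.08541 ≈ 0.180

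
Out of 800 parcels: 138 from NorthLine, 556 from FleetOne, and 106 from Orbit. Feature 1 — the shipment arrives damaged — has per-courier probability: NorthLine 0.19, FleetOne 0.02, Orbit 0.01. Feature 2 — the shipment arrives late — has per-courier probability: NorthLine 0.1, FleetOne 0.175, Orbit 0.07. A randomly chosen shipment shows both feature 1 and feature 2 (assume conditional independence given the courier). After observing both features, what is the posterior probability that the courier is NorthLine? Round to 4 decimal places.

0.5648

By Bayes' rule, posterior ∝ prior × likelihood:
  NorthLine: 0.1725 × 0.19 × 0.1 = 0.0032775
  FleetOne: 0.695 × 0.02 × 0.175 = 0.0024325
  Orbit: 0.1325 × 0.01 × 0.07 = 0.00009275
Total = 0.00580275.
P(NorthLine | evidence) = 0.0032775 / 0.00580275 ≈ 0.5648.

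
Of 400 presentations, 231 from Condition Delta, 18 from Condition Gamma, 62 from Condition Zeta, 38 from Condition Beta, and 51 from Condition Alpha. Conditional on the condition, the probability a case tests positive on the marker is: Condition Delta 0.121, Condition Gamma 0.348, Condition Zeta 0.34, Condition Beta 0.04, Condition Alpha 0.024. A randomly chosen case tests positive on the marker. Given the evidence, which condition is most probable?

Compute prior × likelihood for every hypothesis:
  Condition Delta: 0.5775 × 0.121 = 0.0698775
  Condition Gamma: 0.045 × 0.348 = 0.01566
  Condition Zeta: 0.155 × 0.34 = 0.0527
  Condition Beta: 0.095 × 0.04 = 0.0038
  Condition Alpha: 0.1275 × 0.024 = 0.00306
Sum = 0.1450975.
Largest term belongs to Condition Delta, so Condition Delta is most probable.

Condition Delta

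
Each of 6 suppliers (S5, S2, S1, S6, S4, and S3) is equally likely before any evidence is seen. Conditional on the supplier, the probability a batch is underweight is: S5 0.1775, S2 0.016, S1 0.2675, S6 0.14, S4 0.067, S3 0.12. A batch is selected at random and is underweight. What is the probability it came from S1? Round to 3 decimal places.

With a uniform prior (1/6 each), posterior ∝ likelihood:
  S5: 0.1775
  S2: 0.016
  S1: 0.2675
  S6: 0.14
  S4: 0.067
  S3: 0.12
Total = 0.788.
P(S1 | evidence) = 0.2675 / 0.788 ≈ 0.339.

0.339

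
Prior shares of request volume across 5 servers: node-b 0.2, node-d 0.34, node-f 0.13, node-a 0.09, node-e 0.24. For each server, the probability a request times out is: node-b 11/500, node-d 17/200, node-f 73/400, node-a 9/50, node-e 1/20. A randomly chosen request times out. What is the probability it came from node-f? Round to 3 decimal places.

Unnormalized posteriors (prior × likelihood):
  node-b: 0.2 × 0.022 = 0.0044
  node-d: 0.34 × 0.085 = 0.0289
  node-f: 0.13 × 0.1825 = 0.023725
  node-a: 0.09 × 0.18 = 0.0162
  node-e: 0.24 × 0.05 = 0.012
Normalizing constant = 0.085225.
P(node-f | evidence) = 0.023725 / 0.085225 ≈ 0.278.

0.278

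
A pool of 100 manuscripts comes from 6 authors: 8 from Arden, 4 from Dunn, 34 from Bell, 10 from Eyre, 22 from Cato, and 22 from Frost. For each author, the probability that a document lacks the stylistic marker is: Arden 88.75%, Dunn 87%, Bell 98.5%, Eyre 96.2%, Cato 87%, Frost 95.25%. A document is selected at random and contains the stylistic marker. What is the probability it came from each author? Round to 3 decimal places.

Taking complements, P(marker | each) = Arden 0.1125, Dunn 0.13, Bell 0.015, Eyre 0.038, Cato 0.13, Frost 0.0475.
Prior × likelihood for each hypothesis:
  Arden: 0.08 × 0.1125 = 0.009
  Dunn: 0.04 × 0.13 = 0.0052
  Bell: 0.34 × 0.015 = 0.0051
  Eyre: 0.1 × 0.038 = 0.0038
  Cato: 0.22 × 0.13 = 0.0286
  Frost: 0.22 × 0.0475 = 0.01045
Total = 0.06215.
P(Arden | marker) = 0.009/0.06215 ≈ 0.145
P(Dunn | marker) = 0.0052/0.06215 ≈ 0.084
P(Bell | marker) = 0.0051/0.06215 ≈ 0.082
P(Eyre | marker) = 0.0038/0.06215 ≈ 0.061
P(Cato | marker) = 0.0286/0.06215 ≈ 0.460
P(Frost | marker) = 0.01045/0.06215 ≈ 0.168
(Check: 0.145+0.084+0.082+0.061+0.460+0.168 = 1.000.)

Arden 0.145, Dunn 0.084, Bell 0.082, Eyre 0.061, Cato 0.460, Frost 0.168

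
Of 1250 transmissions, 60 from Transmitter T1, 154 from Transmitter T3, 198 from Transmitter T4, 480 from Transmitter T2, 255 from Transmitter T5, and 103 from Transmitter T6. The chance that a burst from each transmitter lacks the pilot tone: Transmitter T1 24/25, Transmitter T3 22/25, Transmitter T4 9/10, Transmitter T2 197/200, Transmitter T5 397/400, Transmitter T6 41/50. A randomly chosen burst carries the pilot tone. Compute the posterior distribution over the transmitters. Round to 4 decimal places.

Taking complements, P(pilot | each) = Transmitter T1 0.04, Transmitter T3 0.12, Transmitter T4 0.1, Transmitter T2 0.015, Transmitter T5 0.0075, Transmitter T6 0.18.
By Bayes' rule, posterior ∝ prior × likelihood:
  Transmitter T1: 0.048 × 0.04 = 0.00192
  Transmitter T3: 0.1232 × 0.12 = 0.014784
  Transmitter T4: 0.1584 × 0.1 = 0.01584
  Transmitter T2: 0.384 × 0.015 = 0.00576
  Transmitter T5: 0.204 × 0.0075 = 0.00153
  Transmitter T6: 0.0824 × 0.18 = 0.014832
Sum = 0.054666.
P(Transmitter T1 | pilot) = 0.00192/0.054666 ≈ 0.0351
P(Transmitter T3 | pilot) = 0.014784/0.054666 ≈ 0.2704
P(Transmitter T4 | pilot) = 0.01584/0.054666 ≈ 0.2898
P(Transmitter T2 | pilot) = 0.00576/0.054666 ≈ 0.1054
P(Transmitter T5 | pilot) = 0.00153/0.054666 ≈ 0.0280
P(Transmitter T6 | pilot) = 0.014832/0.054666 ≈ 0.2713

Transmitter T1 0.0351, Transmitter T3 0.2704, Transmitter T4 0.2898, Transmitter T2 0.1054, Transmitter T5 0.0280, Transmitter T6 0.2713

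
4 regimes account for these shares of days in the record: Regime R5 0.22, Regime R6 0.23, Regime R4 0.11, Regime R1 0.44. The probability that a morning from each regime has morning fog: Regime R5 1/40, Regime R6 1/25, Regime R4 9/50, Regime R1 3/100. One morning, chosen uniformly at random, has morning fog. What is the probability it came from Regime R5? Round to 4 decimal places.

Unnormalized posteriors (prior × likelihood):
  Regime R5: 0.22 × 0.025 = 0.0055
  Regime R6: 0.23 × 0.04 = 0.0092
  Regime R4: 0.11 × 0.18 = 0.0198
  Regime R1: 0.44 × 0.03 = 0.0132
Normalizing constant = 0.0477.
P(Regime R5 | evidence) = 0.0055 / 0.0477 ≈ 0.1153.

0.1153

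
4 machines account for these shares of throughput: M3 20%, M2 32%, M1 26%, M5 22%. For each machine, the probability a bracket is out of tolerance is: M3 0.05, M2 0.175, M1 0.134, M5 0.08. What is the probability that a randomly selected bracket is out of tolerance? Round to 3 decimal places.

0.118

Prior × likelihood for each hypothesis:
  M3: 0.2 × 0.05 = 0.01
  M2: 0.32 × 0.175 = 0.056
  M1: 0.26 × 0.134 = 0.03484
  M5: 0.22 × 0.08 = 0.0176
P(oversize) = 0.01 + 0.056 + 0.03484 + 0.0176 = 0.11844 → 0.118.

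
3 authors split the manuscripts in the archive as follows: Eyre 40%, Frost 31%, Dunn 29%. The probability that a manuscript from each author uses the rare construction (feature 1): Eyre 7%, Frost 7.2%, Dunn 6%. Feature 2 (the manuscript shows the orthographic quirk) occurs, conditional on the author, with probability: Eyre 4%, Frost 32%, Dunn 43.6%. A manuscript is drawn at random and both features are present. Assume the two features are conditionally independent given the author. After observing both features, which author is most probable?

By Bayes' rule, posterior ∝ prior × likelihood:
  Eyre: 0.4 × 0.07 × 0.04 = 0.00112
  Frost: 0.31 × 0.072 × 0.32 = 0.0071424
  Dunn: 0.29 × 0.06 × 0.436 = 0.0075864
Sum = 0.0158488.
Largest term belongs to Dunn, so Dunn is most probable.

Dunn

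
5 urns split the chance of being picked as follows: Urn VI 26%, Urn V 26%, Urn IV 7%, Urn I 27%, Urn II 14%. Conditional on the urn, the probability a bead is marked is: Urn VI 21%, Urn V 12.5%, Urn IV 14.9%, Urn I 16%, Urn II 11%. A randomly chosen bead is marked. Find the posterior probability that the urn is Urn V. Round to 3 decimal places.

0.208

Compute prior × likelihood for every hypothesis:
  Urn VI: 0.26 × 0.21 = 0.0546
  Urn V: 0.26 × 0.125 = 0.0325
  Urn IV: 0.07 × 0.149 = 0.01043
  Urn I: 0.27 × 0.16 = 0.0432
  Urn II: 0.14 × 0.11 = 0.0154
Normalizing constant = 0.15613.
P(Urn V | evidence) = 0.0325 / 0.15613 ≈ 0.208.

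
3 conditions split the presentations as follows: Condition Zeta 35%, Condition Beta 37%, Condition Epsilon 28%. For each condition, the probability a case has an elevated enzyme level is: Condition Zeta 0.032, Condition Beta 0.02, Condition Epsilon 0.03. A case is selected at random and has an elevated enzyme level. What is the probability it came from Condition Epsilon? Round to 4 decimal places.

Compute prior × likelihood for every hypothesis:
  Condition Zeta: 0.35 × 0.032 = 0.0112
  Condition Beta: 0.37 × 0.02 = 0.0074
  Condition Epsilon: 0.28 × 0.03 = 0.0084
Sum = 0.027.
P(Condition Epsilon | evidence) = 0.0084 / 0.027 ≈ 0.3111.

0.3111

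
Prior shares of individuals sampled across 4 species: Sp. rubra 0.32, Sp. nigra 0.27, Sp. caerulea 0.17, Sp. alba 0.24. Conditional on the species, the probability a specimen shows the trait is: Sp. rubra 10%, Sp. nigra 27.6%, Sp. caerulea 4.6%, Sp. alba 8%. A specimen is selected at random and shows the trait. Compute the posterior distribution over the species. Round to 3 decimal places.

Compute prior × likelihood for every hypothesis:
  Sp. rubra: 0.32 × 0.1 = 0.032
  Sp. nigra: 0.27 × 0.276 = 0.07452
  Sp. caerulea: 0.17 × 0.046 = 0.00782
  Sp. alba: 0.24 × 0.08 = 0.0192
Normalizing constant = 0.13354.
P(Sp. rubra | trait) = 0.032/0.13354 ≈ 0.240
P(Sp. nigra | trait) = 0.07452/0.13354 ≈ 0.558
P(Sp. caerulea | trait) = 0.00782/0.13354 ≈ 0.059
P(Sp. alba | trait) = 0.0192/0.13354 ≈ 0.144

Sp. rubra 0.240, Sp. nigra 0.558, Sp. caerulea 0.059, Sp. alba 0.144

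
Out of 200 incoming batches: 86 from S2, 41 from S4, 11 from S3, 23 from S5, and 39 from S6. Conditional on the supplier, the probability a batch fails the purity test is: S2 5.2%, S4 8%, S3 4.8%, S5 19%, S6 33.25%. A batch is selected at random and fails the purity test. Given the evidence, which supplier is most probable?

S6

Compute prior × likelihood for every hypothesis:
  S2: 0.43 × 0.052 = 0.02236
  S4: 0.205 × 0.08 = 0.0164
  S3: 0.055 × 0.048 = 0.00264
  S5: 0.115 × 0.19 = 0.02185
  S6: 0.195 × 0.3325 = 0.0648375
Normalizing constant = 0.1280875.
Largest term belongs to S6, so S6 is most probable.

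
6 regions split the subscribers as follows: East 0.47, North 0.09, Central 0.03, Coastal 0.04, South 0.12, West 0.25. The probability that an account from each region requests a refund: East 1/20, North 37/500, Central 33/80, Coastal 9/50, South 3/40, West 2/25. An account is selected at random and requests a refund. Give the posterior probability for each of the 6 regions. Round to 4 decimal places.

Prior × likelihood for each hypothesis:
  East: 0.47 × 0.05 = 0.0235
  North: 0.09 × 0.074 = 0.00666
  Central: 0.03 × 0.4125 = 0.012375
  Coastal: 0.04 × 0.18 = 0.0072
  South: 0.12 × 0.075 = 0.009
  West: 0.25 × 0.08 = 0.02
Normalizing constant = 0.078735.
P(East | refund) = 0.0235/0.078735 ≈ 0.2985
P(North | refund) = 0.00666/0.078735 ≈ 0.0846
P(Central | refund) = 0.012375/0.078735 ≈ 0.1572
P(Coastal | refund) = 0.0072/0.078735 ≈ 0.0914
P(South | refund) = 0.009/0.078735 ≈ 0.1143
P(West | refund) = 0.02/0.078735 ≈ 0.2540

East 0.2985, North 0.0846, Central 0.1572, Coastal 0.0914, South 0.1143, West 0.2540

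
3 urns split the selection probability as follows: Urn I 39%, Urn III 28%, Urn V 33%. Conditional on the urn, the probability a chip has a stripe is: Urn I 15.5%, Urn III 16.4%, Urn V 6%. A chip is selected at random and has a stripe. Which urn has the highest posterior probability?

Urn I

Unnormalized posteriors (prior × likelihood):
  Urn I: 0.39 × 0.155 = 0.06045
  Urn III: 0.28 × 0.164 = 0.04592
  Urn V: 0.33 × 0.06 = 0.0198
Normalizing constant = 0.12617.
Largest term belongs to Urn I, so Urn I is most probable.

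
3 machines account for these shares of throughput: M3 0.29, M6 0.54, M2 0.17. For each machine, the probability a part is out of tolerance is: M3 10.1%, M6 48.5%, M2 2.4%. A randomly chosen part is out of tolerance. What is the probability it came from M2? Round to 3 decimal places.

Prior × likelihood for each hypothesis:
  M3: 0.29 × 0.101 = 0.02929
  M6: 0.54 × 0.485 = 0.2619
  M2: 0.17 × 0.024 = 0.00408
Normalizing constant = 0.29527.
P(M2 | evidence) = 0.00408 / 0.29527 ≈ 0.014.

0.014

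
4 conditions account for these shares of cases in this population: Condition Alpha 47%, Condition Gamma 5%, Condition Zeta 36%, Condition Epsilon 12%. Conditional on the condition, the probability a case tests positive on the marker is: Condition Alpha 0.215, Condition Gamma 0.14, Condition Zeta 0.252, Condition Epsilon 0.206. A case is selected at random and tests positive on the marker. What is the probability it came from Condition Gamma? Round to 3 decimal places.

0.031

By Bayes' rule, posterior ∝ prior × likelihood:
  Condition Alpha: 0.47 × 0.215 = 0.10105
  Condition Gamma: 0.05 × 0.14 = 0.007
  Condition Zeta: 0.36 × 0.252 = 0.09072
  Condition Epsilon: 0.12 × 0.206 = 0.02472
Total = 0.22349.
P(Condition Gamma | evidence) = 0.007 / 0.22349 ≈ 0.031.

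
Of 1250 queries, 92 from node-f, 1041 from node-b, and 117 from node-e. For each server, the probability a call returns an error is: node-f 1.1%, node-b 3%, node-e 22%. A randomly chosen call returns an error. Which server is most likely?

Compute prior × likelihood for every hypothesis:
  node-f: 0.0736 × 0.011 = 0.0008096
  node-b: 0.8328 × 0.03 = 0.024984
  node-e: 0.0936 × 0.22 = 0.020592
Normalizing constant = 0.0463856.
Largest term belongs to node-b, so node-b is most probable.

node-b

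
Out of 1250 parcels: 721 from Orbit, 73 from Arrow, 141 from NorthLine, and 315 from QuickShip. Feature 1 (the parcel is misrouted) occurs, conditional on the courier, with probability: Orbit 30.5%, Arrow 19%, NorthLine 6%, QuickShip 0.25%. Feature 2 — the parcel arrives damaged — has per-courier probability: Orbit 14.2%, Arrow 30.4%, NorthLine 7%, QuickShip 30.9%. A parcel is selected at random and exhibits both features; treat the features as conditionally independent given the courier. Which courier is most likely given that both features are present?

Unnormalized posteriors (prior × likelihood):
  Orbit: 0.5768 × 0.305 × 0.142 = 0.024981208
  Arrow: 0.0584 × 0.19 × 0.304 = 0.003373184
  NorthLine: 0.1128 × 0.06 × 0.07 = 0.00047376
  QuickShip: 0.252 × 0.0025 × 0.309 = 0.00019467
Total = 0.029022822.
Largest term belongs to Orbit, so Orbit is most probable.

Orbit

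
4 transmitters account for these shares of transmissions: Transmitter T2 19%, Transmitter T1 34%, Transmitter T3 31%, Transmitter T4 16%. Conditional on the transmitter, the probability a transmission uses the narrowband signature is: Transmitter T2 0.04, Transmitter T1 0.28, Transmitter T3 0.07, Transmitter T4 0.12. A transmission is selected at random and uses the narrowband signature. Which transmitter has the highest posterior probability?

Transmitter T1

Prior × likelihood for each hypothesis:
  Transmitter T2: 0.19 × 0.04 = 0.0076
  Transmitter T1: 0.34 × 0.28 = 0.0952
  Transmitter T3: 0.31 × 0.07 = 0.0217
  Transmitter T4: 0.16 × 0.12 = 0.0192
Total = 0.1437.
Largest term belongs to Transmitter T1, so Transmitter T1 is most probable.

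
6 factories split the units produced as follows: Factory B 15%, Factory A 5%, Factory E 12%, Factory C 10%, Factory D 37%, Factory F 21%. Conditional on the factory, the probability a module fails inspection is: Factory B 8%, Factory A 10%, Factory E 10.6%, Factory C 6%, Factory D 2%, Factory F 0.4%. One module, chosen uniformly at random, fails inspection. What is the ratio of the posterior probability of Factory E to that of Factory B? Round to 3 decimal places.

Compute prior × likelihood for every hypothesis:
  Factory B: 0.15 × 0.08 = 0.012
  Factory A: 0.05 × 0.1 = 0.005
  Factory E: 0.12 × 0.106 = 0.01272
  Factory C: 0.1 × 0.06 = 0.006
  Factory D: 0.37 × 0.02 = 0.0074
  Factory F: 0.21 × 0.004 = 0.00084
Sum = 0.04396.
The ratio is 0.01272 / 0.012 (the normalizer cancels) = 1.060.

1.060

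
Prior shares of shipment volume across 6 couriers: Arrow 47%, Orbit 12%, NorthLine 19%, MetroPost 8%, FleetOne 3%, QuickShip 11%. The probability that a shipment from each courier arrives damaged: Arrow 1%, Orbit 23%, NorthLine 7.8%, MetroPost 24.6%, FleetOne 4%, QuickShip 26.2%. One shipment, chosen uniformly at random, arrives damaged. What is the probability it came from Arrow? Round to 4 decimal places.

0.0485

Unnormalized posteriors (prior × likelihood):
  Arrow: 0.47 × 0.01 = 0.0047
  Orbit: 0.12 × 0.23 = 0.0276
  NorthLine: 0.19 × 0.078 = 0.01482
  MetroPost: 0.08 × 0.246 = 0.01968
  FleetOne: 0.03 × 0.04 = 0.0012
  QuickShip: 0.11 × 0.262 = 0.02882
Total = 0.09682.
P(Arrow | evidence) = 0.0047 / 0.09682 ≈ 0.0485.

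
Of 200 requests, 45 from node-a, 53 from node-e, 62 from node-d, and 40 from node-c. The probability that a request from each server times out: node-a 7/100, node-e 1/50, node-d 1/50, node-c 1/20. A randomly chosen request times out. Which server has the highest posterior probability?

Unnormalized posteriors (prior × likelihood):
  node-a: 0.225 × 0.07 = 0.01575
  node-e: 0.265 × 0.02 = 0.0053
  node-d: 0.31 × 0.02 = 0.0062
  node-c: 0.2 × 0.05 = 0.01
Normalizing constant = 0.03725.
Largest term belongs to node-a, so node-a is most probable.

node-a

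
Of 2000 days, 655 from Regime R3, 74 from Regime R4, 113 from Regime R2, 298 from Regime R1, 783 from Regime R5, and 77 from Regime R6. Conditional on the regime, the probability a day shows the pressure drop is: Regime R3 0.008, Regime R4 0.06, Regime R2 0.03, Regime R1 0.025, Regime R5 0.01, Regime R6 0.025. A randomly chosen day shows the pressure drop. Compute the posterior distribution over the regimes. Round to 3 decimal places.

Compute prior × likelihood for every hypothesis:
  Regime R3: 0.3275 × 0.008 = 0.00262
  Regime R4: 0.037 × 0.06 = 0.00222
  Regime R2: 0.0565 × 0.03 = 0.001695
  Regime R1: 0.149 × 0.025 = 0.003725
  Regime R5: 0.3915 × 0.01 = 0.003915
  Regime R6: 0.0385 × 0.025 = 0.0009625
Total = 0.0151375.
P(Regime R3 | drop) = 0.00262/0.0151375 ≈ 0.173
P(Regime R4 | drop) = 0.00222/0.0151375 ≈ 0.147
P(Regime R2 | drop) = 0.001695/0.0151375 ≈ 0.112
P(Regime R1 | drop) = 0.003725/0.0151375 ≈ 0.246
P(Regime R5 | drop) = 0.003915/0.0151375 ≈ 0.259
P(Regime R6 | drop) = 0.0009625/0.0151375 ≈ 0.064

Regime R3 0.173, Regime R4 0.147, Regime R2 0.112, Regime R1 0.246, Regime R5 0.259, Regime R6 0.064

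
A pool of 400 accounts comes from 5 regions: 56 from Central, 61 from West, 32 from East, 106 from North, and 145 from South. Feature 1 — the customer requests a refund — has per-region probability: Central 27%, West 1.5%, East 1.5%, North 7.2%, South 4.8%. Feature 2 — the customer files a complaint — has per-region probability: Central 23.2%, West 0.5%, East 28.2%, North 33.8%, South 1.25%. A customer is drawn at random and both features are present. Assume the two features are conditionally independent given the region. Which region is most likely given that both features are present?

Central

Compute prior × likelihood for every hypothesis:
  Central: 0.14 × 0.27 × 0.232 = 0.0087696
  West: 0.1525 × 0.015 × 0.005 = 0.0000114375
  East: 0.08 × 0.015 × 0.282 = 0.0003384
  North: 0.265 × 0.072 × 0.338 = 0.00644904
  South: 0.3625 × 0.048 × 0.0125 = 0.0002175
Sum = 0.0157859775.
Largest term belongs to Central, so Central is most probable.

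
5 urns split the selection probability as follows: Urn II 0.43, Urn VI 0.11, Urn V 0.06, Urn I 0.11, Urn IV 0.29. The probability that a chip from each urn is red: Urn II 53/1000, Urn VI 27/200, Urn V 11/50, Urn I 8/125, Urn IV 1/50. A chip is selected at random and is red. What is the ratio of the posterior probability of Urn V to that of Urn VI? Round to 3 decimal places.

Compute prior × likelihood for every hypothesis:
  Urn II: 0.43 × 0.053 = 0.02279
  Urn VI: 0.11 × 0.135 = 0.01485
  Urn V: 0.06 × 0.22 = 0.0132
  Urn I: 0.11 × 0.064 = 0.00704
  Urn IV: 0.29 × 0.02 = 0.0058
Total = 0.06368.
The ratio is 0.0132 / 0.01485 (the normalizer cancels) = 0.889.

0.889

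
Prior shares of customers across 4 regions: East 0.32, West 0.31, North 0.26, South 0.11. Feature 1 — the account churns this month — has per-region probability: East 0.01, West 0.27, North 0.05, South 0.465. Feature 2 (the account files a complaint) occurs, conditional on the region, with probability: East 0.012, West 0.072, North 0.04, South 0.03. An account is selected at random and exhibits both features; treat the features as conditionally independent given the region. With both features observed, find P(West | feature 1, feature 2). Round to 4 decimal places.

0.7422

Unnormalized posteriors (prior × likelihood):
  East: 0.32 × 0.01 × 0.012 = 0.0000384
  West: 0.31 × 0.27 × 0.072 = 0.0060264
  North: 0.26 × 0.05 × 0.04 = 0.00052
  South: 0.11 × 0.465 × 0.03 = 0.0015345
Total = 0.0081193.
P(West | evidence) = 0.0060264 / 0.0081193 ≈ 0.7422.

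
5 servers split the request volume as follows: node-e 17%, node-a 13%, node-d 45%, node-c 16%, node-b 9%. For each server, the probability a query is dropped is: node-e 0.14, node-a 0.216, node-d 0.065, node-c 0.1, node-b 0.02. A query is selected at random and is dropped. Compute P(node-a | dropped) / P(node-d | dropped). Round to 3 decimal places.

0.960

Unnormalized posteriors (prior × likelihood):
  node-e: 0.17 × 0.14 = 0.0238
  node-a: 0.13 × 0.216 = 0.02808
  node-d: 0.45 × 0.065 = 0.02925
  node-c: 0.16 × 0.1 = 0.016
  node-b: 0.09 × 0.02 = 0.0018
Normalizing constant = 0.09893.
The ratio is 0.02808 / 0.02925 (the normalizer cancels) = 0.960.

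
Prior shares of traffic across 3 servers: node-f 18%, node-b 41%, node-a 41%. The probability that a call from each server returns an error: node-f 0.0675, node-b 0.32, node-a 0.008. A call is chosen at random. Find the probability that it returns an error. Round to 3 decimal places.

Prior × likelihood for each hypothesis:
  node-f: 0.18 × 0.0675 = 0.01215
  node-b: 0.41 × 0.32 = 0.1312
  node-a: 0.41 × 0.008 = 0.00328
P(error) = 0.01215 + 0.1312 + 0.00328 = 0.14663 → 0.147.

0.147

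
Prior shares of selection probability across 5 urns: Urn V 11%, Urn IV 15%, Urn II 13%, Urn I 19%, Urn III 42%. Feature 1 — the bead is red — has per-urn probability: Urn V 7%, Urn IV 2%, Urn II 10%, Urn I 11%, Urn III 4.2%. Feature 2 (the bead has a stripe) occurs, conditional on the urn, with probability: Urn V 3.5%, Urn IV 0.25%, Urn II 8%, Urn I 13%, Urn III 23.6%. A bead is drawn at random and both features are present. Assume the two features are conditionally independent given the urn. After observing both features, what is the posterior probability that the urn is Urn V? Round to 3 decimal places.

0.033

By Bayes' rule, posterior ∝ prior × likelihood:
  Urn V: 0.11 × 0.07 × 0.035 = 0.0002695
  Urn IV: 0.15 × 0.02 × 0.0025 = 0.0000075
  Urn II: 0.13 × 0.1 × 0.08 = 0.00104
  Urn I: 0.19 × 0.11 × 0.13 = 0.002717
  Urn III: 0.42 × 0.042 × 0.236 = 0.00416304
Normalizing constant = 0.00819704.
P(Urn V | evidence) = 0.0002695 / 0.00819704 ≈ 0.033.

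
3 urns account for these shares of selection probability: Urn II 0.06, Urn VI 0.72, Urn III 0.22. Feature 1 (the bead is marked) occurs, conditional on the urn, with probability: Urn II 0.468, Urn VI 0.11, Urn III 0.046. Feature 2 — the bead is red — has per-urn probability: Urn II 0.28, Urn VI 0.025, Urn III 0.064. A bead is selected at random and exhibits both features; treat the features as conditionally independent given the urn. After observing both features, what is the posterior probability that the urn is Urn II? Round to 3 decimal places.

0.750

By Bayes' rule, posterior ∝ prior × likelihood:
  Urn II: 0.06 × 0.468 × 0.28 = 0.0078624
  Urn VI: 0.72 × 0.11 × 0.025 = 0.00198
  Urn III: 0.22 × 0.046 × 0.064 = 0.00064768
Normalizing constant = 0.01049008.
P(Urn II | evidence) = 0.0078624 / 0.01049008 ≈ 0.750.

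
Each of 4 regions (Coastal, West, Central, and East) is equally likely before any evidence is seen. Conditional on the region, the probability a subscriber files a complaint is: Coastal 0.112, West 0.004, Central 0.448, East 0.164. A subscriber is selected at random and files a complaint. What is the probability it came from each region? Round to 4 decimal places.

With a uniform prior (1/4 each), posterior ∝ likelihood:
  Coastal: 0.112
  West: 0.004
  Central: 0.448
  East: 0.164
Total = 0.728.
P(Coastal | complaint) = 0.112/0.728 ≈ 0.1538
P(West | complaint) = 0.004/0.728 ≈ 0.0055
P(Central | complaint) = 0.448/0.728 ≈ 0.6154
P(East | complaint) = 0.164/0.728 ≈ 0.2253

Coastal 0.1538, West 0.0055, Central 0.6154, East 0.2253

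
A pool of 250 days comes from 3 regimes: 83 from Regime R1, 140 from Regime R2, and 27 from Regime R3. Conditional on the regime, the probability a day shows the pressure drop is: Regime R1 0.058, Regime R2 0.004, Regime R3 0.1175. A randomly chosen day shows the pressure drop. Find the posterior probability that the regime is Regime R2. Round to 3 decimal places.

Compute prior × likelihood for every hypothesis:
  Regime R1: 0.332 × 0.058 = 0.019256
  Regime R2: 0.56 × 0.004 = 0.00224
  Regime R3: 0.108 × 0.1175 = 0.01269
Sum = 0.034186.
P(Regime R2 | evidence) = 0.00224 / 0.034186 ≈ 0.066.

0.066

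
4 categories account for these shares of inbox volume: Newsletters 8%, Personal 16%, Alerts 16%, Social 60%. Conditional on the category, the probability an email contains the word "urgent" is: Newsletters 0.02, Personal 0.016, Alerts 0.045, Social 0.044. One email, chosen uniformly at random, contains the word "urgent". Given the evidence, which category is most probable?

Compute prior × likelihood for every hypothesis:
  Newsletters: 0.08 × 0.02 = 0.0016
  Personal: 0.16 × 0.016 = 0.00256
  Alerts: 0.16 × 0.045 = 0.0072
  Social: 0.6 × 0.044 = 0.0264
Total = 0.03776.
Largest term belongs to Social, so Social is most probable.

Social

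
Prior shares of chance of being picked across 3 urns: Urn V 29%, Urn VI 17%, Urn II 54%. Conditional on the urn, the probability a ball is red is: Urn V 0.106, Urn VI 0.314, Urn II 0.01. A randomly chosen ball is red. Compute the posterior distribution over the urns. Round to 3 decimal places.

Urn V 0.343, Urn VI 0.596, Urn II 0.060

By Bayes' rule, posterior ∝ prior × likelihood:
  Urn V: 0.29 × 0.106 = 0.03074
  Urn VI: 0.17 × 0.314 = 0.05338
  Urn II: 0.54 × 0.01 = 0.0054
Normalizing constant = 0.08952.
P(Urn V | red) = 0.03074/0.08952 ≈ 0.343
P(Urn VI | red) = 0.05338/0.08952 ≈ 0.596
P(Urn II | red) = 0.0054/0.08952 ≈ 0.060
(Check: 0.343+0.596+0.060 = 0.999.)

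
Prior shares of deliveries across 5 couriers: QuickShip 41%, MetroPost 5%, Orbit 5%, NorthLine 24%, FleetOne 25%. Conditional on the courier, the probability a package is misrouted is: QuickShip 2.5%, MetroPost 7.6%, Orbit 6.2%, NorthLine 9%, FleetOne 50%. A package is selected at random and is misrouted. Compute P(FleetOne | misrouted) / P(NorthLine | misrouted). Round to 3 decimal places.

5.787

By Bayes' rule, posterior ∝ prior × likelihood:
  QuickShip: 0.41 × 0.025 = 0.01025
  MetroPost: 0.05 × 0.076 = 0.0038
  Orbit: 0.05 × 0.062 = 0.0031
  NorthLine: 0.24 × 0.09 = 0.0216
  FleetOne: 0.25 × 0.5 = 0.125
Normalizing constant = 0.16375.
The ratio is 0.125 / 0.0216 (the normalizer cancels) = 5.787.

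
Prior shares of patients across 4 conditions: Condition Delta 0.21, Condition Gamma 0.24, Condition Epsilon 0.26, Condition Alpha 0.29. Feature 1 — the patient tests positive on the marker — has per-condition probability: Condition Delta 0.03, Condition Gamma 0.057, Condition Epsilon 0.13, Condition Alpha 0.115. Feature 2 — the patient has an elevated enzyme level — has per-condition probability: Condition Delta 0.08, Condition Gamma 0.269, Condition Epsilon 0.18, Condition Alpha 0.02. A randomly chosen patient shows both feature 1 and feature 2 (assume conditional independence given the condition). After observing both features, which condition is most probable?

By Bayes' rule, posterior ∝ prior × likelihood:
  Condition Delta: 0.21 × 0.03 × 0.08 = 0.000504
  Condition Gamma: 0.24 × 0.057 × 0.269 = 0.00367992
  Condition Epsilon: 0.26 × 0.13 × 0.18 = 0.006084
  Condition Alpha: 0.29 × 0.115 × 0.02 = 0.000667
Sum = 0.01093492.
Largest term belongs to Condition Epsilon, so Condition Epsilon is most probable.

Condition Epsilon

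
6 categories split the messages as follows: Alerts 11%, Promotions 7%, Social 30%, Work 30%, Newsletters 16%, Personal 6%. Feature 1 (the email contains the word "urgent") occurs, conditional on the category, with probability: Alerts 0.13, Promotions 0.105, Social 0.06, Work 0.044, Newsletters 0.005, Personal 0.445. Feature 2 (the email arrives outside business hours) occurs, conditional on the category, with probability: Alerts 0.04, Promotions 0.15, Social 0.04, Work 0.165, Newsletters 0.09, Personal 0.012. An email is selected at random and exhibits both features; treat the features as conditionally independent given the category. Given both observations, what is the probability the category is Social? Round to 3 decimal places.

By Bayes' rule, posterior ∝ prior × likelihood:
  Alerts: 0.11 × 0.13 × 0.04 = 0.000572
  Promotions: 0.07 × 0.105 × 0.15 = 0.0011025
  Social: 0.3 × 0.06 × 0.04 = 0.00072
  Work: 0.3 × 0.044 × 0.165 = 0.002178
  Newsletters: 0.16 × 0.005 × 0.09 = 0.000072
  Personal: 0.06 × 0.445 × 0.012 = 0.0003204
Normalizing constant = 0.0049649.
P(Social | evidence) = 0.00072 / 0.0049649 ≈ 0.145.

0.145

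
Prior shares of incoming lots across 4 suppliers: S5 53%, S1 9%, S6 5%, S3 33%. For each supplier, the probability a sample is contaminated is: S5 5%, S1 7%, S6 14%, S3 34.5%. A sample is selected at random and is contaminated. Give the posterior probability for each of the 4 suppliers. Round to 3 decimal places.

S5 0.172, S1 0.041, S6 0.046, S3 0.741

Prior × likelihood for each hypothesis:
  S5: 0.53 × 0.05 = 0.0265
  S1: 0.09 × 0.07 = 0.0063
  S6: 0.05 × 0.14 = 0.007
  S3: 0.33 × 0.345 = 0.11385
Total = 0.15365.
P(S5 | contaminated) = 0.0265/0.15365 ≈ 0.172
P(S1 | contaminated) = 0.0063/0.15365 ≈ 0.041
P(S6 | contaminated) = 0.007/0.15365 ≈ 0.046
P(S3 | contaminated) = 0.11385/0.15365 ≈ 0.741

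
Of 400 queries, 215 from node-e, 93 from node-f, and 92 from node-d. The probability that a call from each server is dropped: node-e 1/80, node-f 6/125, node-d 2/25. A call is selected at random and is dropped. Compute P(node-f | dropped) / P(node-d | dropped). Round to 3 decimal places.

0.607

Prior × likelihood for each hypothesis:
  node-e: 0.5375 × 0.0125 = 0.00671875
  node-f: 0.2325 × 0.048 = 0.01116
  node-d: 0.23 × 0.08 = 0.0184
Sum = 0.03627875.
The ratio is 0.01116 / 0.0184 (the normalizer cancels) = 0.607.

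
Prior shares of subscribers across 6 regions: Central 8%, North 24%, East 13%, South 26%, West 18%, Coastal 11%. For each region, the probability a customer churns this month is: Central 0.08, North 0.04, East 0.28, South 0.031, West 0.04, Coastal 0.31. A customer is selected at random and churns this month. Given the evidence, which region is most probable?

Compute prior × likelihood for every hypothesis:
  Central: 0.08 × 0.08 = 0.0064
  North: 0.24 × 0.04 = 0.0096
  East: 0.13 × 0.28 = 0.0364
  South: 0.26 × 0.031 = 0.00806
  West: 0.18 × 0.04 = 0.0072
  Coastal: 0.11 × 0.31 = 0.0341
Total = 0.10176.
Largest term belongs to East, so East is most probable.

East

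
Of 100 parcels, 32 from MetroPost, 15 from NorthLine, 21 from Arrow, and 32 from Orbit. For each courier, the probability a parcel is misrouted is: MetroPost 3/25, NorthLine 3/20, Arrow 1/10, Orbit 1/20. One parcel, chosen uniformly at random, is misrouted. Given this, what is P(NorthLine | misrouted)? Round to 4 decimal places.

0.2298

Unnormalized posteriors (prior × likelihood):
  MetroPost: 0.32 × 0.12 = 0.0384
  NorthLine: 0.15 × 0.15 = 0.0225
  Arrow: 0.21 × 0.1 = 0.021
  Orbit: 0.32 × 0.05 = 0.016
Sum = 0.0979.
P(NorthLine | evidence) = 0.0225 / 0.0979 ≈ 0.2298.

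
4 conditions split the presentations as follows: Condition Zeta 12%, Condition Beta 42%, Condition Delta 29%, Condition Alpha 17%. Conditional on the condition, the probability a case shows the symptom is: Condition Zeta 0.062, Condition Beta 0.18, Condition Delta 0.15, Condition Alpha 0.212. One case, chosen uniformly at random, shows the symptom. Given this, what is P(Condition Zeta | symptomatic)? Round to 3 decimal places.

0.046

Unnormalized posteriors (prior × likelihood):
  Condition Zeta: 0.12 × 0.062 = 0.00744
  Condition Beta: 0.42 × 0.18 = 0.0756
  Condition Delta: 0.29 × 0.15 = 0.0435
  Condition Alpha: 0.17 × 0.212 = 0.03604
Sum = 0.16258.
P(Condition Zeta | evidence) = 0.00744 / 0.16258 ≈ 0.046.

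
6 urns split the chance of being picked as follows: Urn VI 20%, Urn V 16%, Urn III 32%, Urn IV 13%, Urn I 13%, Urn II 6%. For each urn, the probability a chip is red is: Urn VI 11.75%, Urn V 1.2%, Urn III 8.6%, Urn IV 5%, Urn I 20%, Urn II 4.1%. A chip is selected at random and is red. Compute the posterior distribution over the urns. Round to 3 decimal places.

Prior × likelihood for each hypothesis:
  Urn VI: 0.2 × 0.1175 = 0.0235
  Urn V: 0.16 × 0.012 = 0.00192
  Urn III: 0.32 × 0.086 = 0.02752
  Urn IV: 0.13 × 0.05 = 0.0065
  Urn I: 0.13 × 0.2 = 0.026
  Urn II: 0.06 × 0.041 = 0.00246
Normalizing constant = 0.0879.
P(Urn VI | red) = 0.0235/0.0879 ≈ 0.267
P(Urn V | red) = 0.00192/0.0879 ≈ 0.022
P(Urn III | red) = 0.02752/0.0879 ≈ 0.313
P(Urn IV | red) = 0.0065/0.0879 ≈ 0.074
P(Urn I | red) = 0.026/0.0879 ≈ 0.296
P(Urn II | red) = 0.00246/0.0879 ≈ 0.028

Urn VI 0.267, Urn V 0.022, Urn III 0.313, Urn IV 0.074, Urn I 0.296, Urn II 0.028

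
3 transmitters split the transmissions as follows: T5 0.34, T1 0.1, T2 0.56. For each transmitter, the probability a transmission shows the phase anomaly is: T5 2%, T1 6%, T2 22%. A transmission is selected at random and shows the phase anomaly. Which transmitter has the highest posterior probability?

Compute prior × likelihood for every hypothesis:
  T5: 0.34 × 0.02 = 0.0068
  T1: 0.1 × 0.06 = 0.006
  T2: 0.56 × 0.22 = 0.1232
Sum = 0.136.
Largest term belongs to T2, so T2 is most probable.

T2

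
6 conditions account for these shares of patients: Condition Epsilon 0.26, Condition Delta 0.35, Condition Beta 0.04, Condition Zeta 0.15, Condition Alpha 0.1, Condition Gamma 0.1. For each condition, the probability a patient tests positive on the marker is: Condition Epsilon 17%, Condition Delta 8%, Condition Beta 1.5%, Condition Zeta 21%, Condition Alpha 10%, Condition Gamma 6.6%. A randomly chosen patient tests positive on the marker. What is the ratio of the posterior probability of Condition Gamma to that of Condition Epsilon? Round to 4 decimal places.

By Bayes' rule, posterior ∝ prior × likelihood:
  Condition Epsilon: 0.26 × 0.17 = 0.0442
  Condition Delta: 0.35 × 0.08 = 0.028
  Condition Beta: 0.04 × 0.015 = 0.0006
  Condition Zeta: 0.15 × 0.21 = 0.0315
  Condition Alpha: 0.1 × 0.1 = 0.01
  Condition Gamma: 0.1 × 0.066 = 0.0066
Total = 0.1209.
The ratio is 0.0066 / 0.0442 (the normalizer cancels) = 0.1493.

0.1493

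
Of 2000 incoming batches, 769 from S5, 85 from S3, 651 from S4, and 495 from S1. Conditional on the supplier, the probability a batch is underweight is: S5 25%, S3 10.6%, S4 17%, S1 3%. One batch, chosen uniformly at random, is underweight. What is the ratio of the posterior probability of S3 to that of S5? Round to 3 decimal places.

Prior × likelihood for each hypothesis:
  S5: 0.3845 × 0.25 = 0.096125
  S3: 0.0425 × 0.106 = 0.004505
  S4: 0.3255 × 0.17 = 0.055335
  S1: 0.2475 × 0.03 = 0.007425
Total = 0.16339.
The ratio is 0.004505 / 0.096125 (the normalizer cancels) = 0.047.

0.047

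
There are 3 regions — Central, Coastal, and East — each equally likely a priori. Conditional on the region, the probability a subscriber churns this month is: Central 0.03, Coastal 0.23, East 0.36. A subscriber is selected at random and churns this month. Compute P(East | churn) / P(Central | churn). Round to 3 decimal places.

Since the prior is uniform, the posterior is proportional to the likelihood:
  Central: 0.03
  Coastal: 0.23
  East: 0.36
Normalizing constant = 0.62.
The ratio is 0.36 / 0.03 (the normalizer cancels) = 12.000.

12.000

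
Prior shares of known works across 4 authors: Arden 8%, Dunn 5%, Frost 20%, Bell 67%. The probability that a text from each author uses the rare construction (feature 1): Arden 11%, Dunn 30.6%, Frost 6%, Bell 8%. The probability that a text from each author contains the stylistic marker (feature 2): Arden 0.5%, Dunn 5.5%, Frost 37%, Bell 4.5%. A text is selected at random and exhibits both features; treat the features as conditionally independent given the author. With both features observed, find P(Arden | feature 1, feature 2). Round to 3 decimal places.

Compute prior × likelihood for every hypothesis:
  Arden: 0.08 × 0.11 × 0.005 = 0.000044
  Dunn: 0.05 × 0.306 × 0.055 = 0.0008415
  Frost: 0.2 × 0.06 × 0.37 = 0.00444
  Bell: 0.67 × 0.08 × 0.045 = 0.002412
Total = 0.0077375.
P(Arden | evidence) = 0.000044 / 0.0077375 ≈ 0.006.

0.006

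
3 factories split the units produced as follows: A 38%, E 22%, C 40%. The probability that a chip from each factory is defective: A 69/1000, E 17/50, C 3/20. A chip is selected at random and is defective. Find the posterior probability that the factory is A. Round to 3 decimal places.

0.163

Prior × likelihood for each hypothesis:
  A: 0.38 × 0.069 = 0.02622
  E: 0.22 × 0.34 = 0.0748
  C: 0.4 × 0.15 = 0.06
Sum = 0.16102.
P(A | evidence) = 0.02622 / 0.16102 ≈ 0.163.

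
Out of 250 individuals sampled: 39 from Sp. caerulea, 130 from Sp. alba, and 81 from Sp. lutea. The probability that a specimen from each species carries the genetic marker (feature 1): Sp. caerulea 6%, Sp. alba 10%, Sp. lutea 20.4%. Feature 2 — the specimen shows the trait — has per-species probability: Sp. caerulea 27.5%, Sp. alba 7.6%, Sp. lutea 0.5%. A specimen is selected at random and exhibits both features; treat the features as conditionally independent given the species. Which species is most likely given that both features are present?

Sp. alba

Compute prior × likelihood for every hypothesis:
  Sp. caerulea: 0.156 × 0.06 × 0.275 = 0.002574
  Sp. alba: 0.52 × 0.1 × 0.076 = 0.003952
  Sp. lutea: 0.324 × 0.204 × 0.005 = 0.00033048
Sum = 0.00685648.
Largest term belongs to Sp. alba, so Sp. alba is most probable.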